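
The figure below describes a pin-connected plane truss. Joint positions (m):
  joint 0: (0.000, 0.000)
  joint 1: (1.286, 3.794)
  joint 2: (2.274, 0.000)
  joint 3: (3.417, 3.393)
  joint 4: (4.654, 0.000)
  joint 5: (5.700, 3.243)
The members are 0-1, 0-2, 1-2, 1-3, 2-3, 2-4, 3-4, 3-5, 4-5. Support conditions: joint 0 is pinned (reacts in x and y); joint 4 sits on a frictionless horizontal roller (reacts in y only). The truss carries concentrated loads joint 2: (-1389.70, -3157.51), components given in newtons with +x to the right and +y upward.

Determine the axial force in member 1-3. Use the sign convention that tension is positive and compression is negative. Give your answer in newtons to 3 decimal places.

-1035.536

N=6 nodes, M=9 members, R=3 reactions → 2N=12, M+R=12
member 0 (0-1): L=4.0060, (cx,cy)=(0.3210,0.9471)
member 1 (0-2): L=2.2740, (cx,cy)=(1.0000,0.0000)
member 2 (1-2): L=3.9205, (cx,cy)=(0.2520,-0.9677)
member 3 (1-3): L=2.1684, (cx,cy)=(0.9828,-0.1849)
member 4 (2-3): L=3.5803, (cx,cy)=(0.3192,0.9477)
member 5 (2-4): L=2.3800, (cx,cy)=(1.0000,0.0000)
member 6 (3-4): L=3.6115, (cx,cy)=(0.3425,-0.9395)
member 7 (3-5): L=2.2879, (cx,cy)=(0.9978,-0.0656)
member 8 (4-5): L=3.4075, (cx,cy)=(0.3070,0.9517)
solve A·x = −loads:
  F[0-1] = -1704.9497 N (compression)
  F[0-2] = -842.3830 N (compression)
  F[1-2] = +1866.4522 N (tension)
  F[1-3] = -1035.5362 N (compression)
  F[2-3] = +1425.9101 N (tension)
  F[2-4] = +562.4639 N (tension)
  F[3-4] = -1642.1293 N (compression)
  F[3-5] = -0.0000 N (tension)
  F[4-5] = -0.0000 N (tension)
  Rx@0 = +1389.7000 N
  Ry@0 = +1614.7129 N
  Ry@4 = +1542.7971 N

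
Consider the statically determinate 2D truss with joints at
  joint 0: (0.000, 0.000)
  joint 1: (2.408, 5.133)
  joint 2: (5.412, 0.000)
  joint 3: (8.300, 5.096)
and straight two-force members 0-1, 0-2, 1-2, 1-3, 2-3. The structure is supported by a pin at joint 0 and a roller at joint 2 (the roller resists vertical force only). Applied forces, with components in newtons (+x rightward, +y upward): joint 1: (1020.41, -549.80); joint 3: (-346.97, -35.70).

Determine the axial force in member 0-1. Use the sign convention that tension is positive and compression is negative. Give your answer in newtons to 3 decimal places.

N=4 nodes, M=5 members, R=3 reactions → 2N=8, M+R=8
member 0 (0-1): L=5.6698, (cx,cy)=(0.4247,0.9053)
member 1 (0-2): L=5.4120, (cx,cy)=(1.0000,0.0000)
member 2 (1-2): L=5.9474, (cx,cy)=(0.5051,-0.8631)
member 3 (1-3): L=5.8921, (cx,cy)=(1.0000,-0.0063)
member 4 (2-3): L=5.8575, (cx,cy)=(0.4930,0.8700)
solve A·x = −loads:
  F[0-1] = +392.0913 N (tension)
  F[0-2] = +506.9151 N (tension)
  F[1-2] = -1045.9558 N (compression)
  F[1-3] = -325.5859 N (compression)
  F[2-3] = -43.3844 N (compression)
  Rx@0 = -673.4400 N
  Ry@0 = -354.9719 N
  Ry@2 = +940.4719 N

392.091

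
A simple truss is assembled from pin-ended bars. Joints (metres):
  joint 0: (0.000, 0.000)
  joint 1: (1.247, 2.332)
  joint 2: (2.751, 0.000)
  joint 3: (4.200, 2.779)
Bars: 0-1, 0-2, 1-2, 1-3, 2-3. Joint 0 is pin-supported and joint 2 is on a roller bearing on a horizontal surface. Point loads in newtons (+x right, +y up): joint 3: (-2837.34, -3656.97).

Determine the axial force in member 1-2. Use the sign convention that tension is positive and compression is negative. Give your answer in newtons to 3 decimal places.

N=4 nodes, M=5 members, R=3 reactions → 2N=8, M+R=8
member 0 (0-1): L=2.6445, (cx,cy)=(0.4715,0.8818)
member 1 (0-2): L=2.7510, (cx,cy)=(1.0000,0.0000)
member 2 (1-2): L=2.7749, (cx,cy)=(0.5420,-0.8404)
member 3 (1-3): L=2.9866, (cx,cy)=(0.9887,0.1497)
member 4 (2-3): L=3.1341, (cx,cy)=(0.4623,0.8867)
solve A·x = −loads:
  F[0-1] = -1065.9859 N (compression)
  F[0-2] = -2334.6747 N (compression)
  F[1-2] = +936.5967 N (tension)
  F[1-3] = -1021.8056 N (compression)
  F[2-3] = -3951.7570 N (compression)
  Rx@0 = +2837.3400 N
  Ry@0 = +940.0285 N
  Ry@2 = +2716.9415 N

936.597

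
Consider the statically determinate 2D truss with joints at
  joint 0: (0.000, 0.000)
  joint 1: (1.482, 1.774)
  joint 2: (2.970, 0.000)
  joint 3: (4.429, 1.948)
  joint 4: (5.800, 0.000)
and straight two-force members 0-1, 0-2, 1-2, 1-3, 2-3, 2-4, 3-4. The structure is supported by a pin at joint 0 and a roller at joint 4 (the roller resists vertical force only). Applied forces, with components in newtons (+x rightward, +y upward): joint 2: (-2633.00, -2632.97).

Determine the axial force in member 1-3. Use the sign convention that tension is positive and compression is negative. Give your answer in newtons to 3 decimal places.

-2052.912

N=5 nodes, M=7 members, R=3 reactions → 2N=10, M+R=10
member 0 (0-1): L=2.3116, (cx,cy)=(0.6411,0.7674)
member 1 (0-2): L=2.9700, (cx,cy)=(1.0000,0.0000)
member 2 (1-2): L=2.3154, (cx,cy)=(0.6426,-0.7662)
member 3 (1-3): L=2.9521, (cx,cy)=(0.9983,0.0589)
member 4 (2-3): L=2.4338, (cx,cy)=(0.5995,0.8004)
member 5 (2-4): L=2.8300, (cx,cy)=(1.0000,0.0000)
member 6 (3-4): L=2.3821, (cx,cy)=(0.5755,-0.8178)
solve A·x = −loads:
  F[0-1] = -1674.0159 N (compression)
  F[0-2] = -1559.7548 N (compression)
  F[1-2] = +1518.8759 N (tension)
  F[1-3] = -2052.9121 N (compression)
  F[2-3] = +1835.6725 N (tension)
  F[2-4] = +948.9053 N (tension)
  F[3-4] = -1648.7062 N (compression)
  Rx@0 = +2633.0000 N
  Ry@0 = +1284.7078 N
  Ry@4 = +1348.2622 N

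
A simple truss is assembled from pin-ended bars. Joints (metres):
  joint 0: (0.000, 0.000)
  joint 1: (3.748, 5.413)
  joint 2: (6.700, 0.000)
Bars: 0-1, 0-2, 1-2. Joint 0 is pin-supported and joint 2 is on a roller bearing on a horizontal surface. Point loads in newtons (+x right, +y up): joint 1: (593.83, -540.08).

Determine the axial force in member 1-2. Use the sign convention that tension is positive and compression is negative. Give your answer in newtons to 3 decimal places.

-890.596

N=3 nodes, M=3 members, R=3 reactions → 2N=6, M+R=6
member 0 (0-1): L=6.5839, (cx,cy)=(0.5693,0.8222)
member 1 (0-2): L=6.7000, (cx,cy)=(1.0000,0.0000)
member 2 (1-2): L=6.1656, (cx,cy)=(0.4788,-0.8779)
solve A·x = −loads:
  F[0-1] = +294.1102 N (tension)
  F[0-2] = +426.4033 N (tension)
  F[1-2] = -890.5965 N (compression)
  Rx@0 = -593.8300 N
  Ry@0 = -241.8038 N
  Ry@2 = +781.8838 N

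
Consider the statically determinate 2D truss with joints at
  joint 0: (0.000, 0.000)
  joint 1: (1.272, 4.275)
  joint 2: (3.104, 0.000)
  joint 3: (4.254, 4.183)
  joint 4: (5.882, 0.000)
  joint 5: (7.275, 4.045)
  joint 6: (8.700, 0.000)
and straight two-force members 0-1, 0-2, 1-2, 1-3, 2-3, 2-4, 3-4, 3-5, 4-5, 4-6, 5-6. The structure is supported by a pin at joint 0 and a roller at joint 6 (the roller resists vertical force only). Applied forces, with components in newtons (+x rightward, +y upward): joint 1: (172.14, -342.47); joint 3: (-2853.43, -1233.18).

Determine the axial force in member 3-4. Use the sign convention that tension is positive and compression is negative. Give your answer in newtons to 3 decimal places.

N=7 nodes, M=11 members, R=3 reactions → 2N=14, M+R=14
member 0 (0-1): L=4.4602, (cx,cy)=(0.2852,0.9585)
member 1 (0-2): L=3.1040, (cx,cy)=(1.0000,0.0000)
member 2 (1-2): L=4.6510, (cx,cy)=(0.3939,-0.9192)
member 3 (1-3): L=2.9834, (cx,cy)=(0.9995,-0.0308)
member 4 (2-3): L=4.3382, (cx,cy)=(0.2651,0.9642)
member 5 (2-4): L=2.7780, (cx,cy)=(1.0000,0.0000)
member 6 (3-4): L=4.4886, (cx,cy)=(0.3627,-0.9319)
member 7 (3-5): L=3.0242, (cx,cy)=(0.9990,-0.0456)
member 8 (4-5): L=4.2781, (cx,cy)=(0.3256,0.9455)
member 9 (4-6): L=2.8180, (cx,cy)=(1.0000,0.0000)
member 10 (5-6): L=4.2887, (cx,cy)=(0.3323,-0.9432)
solve A·x = −loads:
  F[0-1] = -2305.7040 N (compression)
  F[0-2] = -2023.7323 N (compression)
  F[1-2] = +2087.1796 N (tension)
  F[1-3] = -1652.6098 N (compression)
  F[2-3] = -1989.6237 N (compression)
  F[2-4] = -674.1831 N (compression)
  F[3-4] = +659.3234 N (tension)
  F[3-5] = +435.5044 N (tension)
  F[4-5] = -649.8425 N (compression)
  F[4-6] = -223.4563 N (compression)
  F[5-6] = +672.5118 N (tension)
  Rx@0 = +2681.2900 N
  Ry@0 = +2209.9523 N
  Ry@6 = -634.3023 N

659.323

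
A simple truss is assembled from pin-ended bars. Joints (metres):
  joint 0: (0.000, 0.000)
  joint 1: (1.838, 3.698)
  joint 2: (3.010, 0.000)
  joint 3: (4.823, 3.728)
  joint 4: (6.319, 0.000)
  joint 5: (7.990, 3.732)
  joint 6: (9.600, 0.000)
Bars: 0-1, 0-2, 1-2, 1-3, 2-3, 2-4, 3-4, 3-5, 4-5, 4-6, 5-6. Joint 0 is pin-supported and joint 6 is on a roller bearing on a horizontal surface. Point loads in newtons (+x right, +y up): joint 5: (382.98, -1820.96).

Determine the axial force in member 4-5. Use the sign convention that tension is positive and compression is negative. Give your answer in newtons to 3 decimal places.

N=7 nodes, M=11 members, R=3 reactions → 2N=14, M+R=14
member 0 (0-1): L=4.1296, (cx,cy)=(0.4451,0.8955)
member 1 (0-2): L=3.0100, (cx,cy)=(1.0000,0.0000)
member 2 (1-2): L=3.8793, (cx,cy)=(0.3021,-0.9533)
member 3 (1-3): L=2.9852, (cx,cy)=(0.9999,0.0100)
member 4 (2-3): L=4.1455, (cx,cy)=(0.4373,0.8993)
member 5 (2-4): L=3.3090, (cx,cy)=(1.0000,0.0000)
member 6 (3-4): L=4.0170, (cx,cy)=(0.3724,-0.9281)
member 7 (3-5): L=3.1670, (cx,cy)=(1.0000,0.0013)
member 8 (4-5): L=4.0890, (cx,cy)=(0.4087,0.9127)
member 9 (4-6): L=3.2810, (cx,cy)=(1.0000,0.0000)
member 10 (5-6): L=4.0645, (cx,cy)=(0.3961,-0.9182)
solve A·x = −loads:
  F[0-1] = -174.7721 N (compression)
  F[0-2] = +460.7678 N (tension)
  F[1-2] = +162.8399 N (tension)
  F[1-3] = -126.9911 N (compression)
  F[2-3] = -172.6137 N (compression)
  F[2-4] = +585.4563 N (tension)
  F[3-4] = +168.2770 N (tension)
  F[3-5] = -265.1463 N (compression)
  F[4-5] = -171.1118 N (compression)
  F[4-6] = +718.0519 N (tension)
  F[5-6] = -1812.7337 N (compression)
  Rx@0 = -382.9800 N
  Ry@0 = +156.5067 N
  Ry@6 = +1664.4533 N

-171.112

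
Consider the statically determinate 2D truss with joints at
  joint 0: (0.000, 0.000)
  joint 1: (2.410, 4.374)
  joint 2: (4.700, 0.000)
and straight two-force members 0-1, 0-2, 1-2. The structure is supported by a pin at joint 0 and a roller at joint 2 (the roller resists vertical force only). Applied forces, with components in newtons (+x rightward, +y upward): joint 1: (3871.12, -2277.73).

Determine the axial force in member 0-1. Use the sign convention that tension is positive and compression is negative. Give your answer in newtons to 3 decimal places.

2846.171

N=3 nodes, M=3 members, R=3 reactions → 2N=6, M+R=6
member 0 (0-1): L=4.9940, (cx,cy)=(0.4826,0.8759)
member 1 (0-2): L=4.7000, (cx,cy)=(1.0000,0.0000)
member 2 (1-2): L=4.9372, (cx,cy)=(0.4638,-0.8859)
solve A·x = −loads:
  F[0-1] = +2846.1712 N (tension)
  F[0-2] = +2497.6156 N (tension)
  F[1-2] = -5384.8192 N (compression)
  Rx@0 = -3871.1200 N
  Ry@0 = -2492.8249 N
  Ry@2 = +4770.5549 N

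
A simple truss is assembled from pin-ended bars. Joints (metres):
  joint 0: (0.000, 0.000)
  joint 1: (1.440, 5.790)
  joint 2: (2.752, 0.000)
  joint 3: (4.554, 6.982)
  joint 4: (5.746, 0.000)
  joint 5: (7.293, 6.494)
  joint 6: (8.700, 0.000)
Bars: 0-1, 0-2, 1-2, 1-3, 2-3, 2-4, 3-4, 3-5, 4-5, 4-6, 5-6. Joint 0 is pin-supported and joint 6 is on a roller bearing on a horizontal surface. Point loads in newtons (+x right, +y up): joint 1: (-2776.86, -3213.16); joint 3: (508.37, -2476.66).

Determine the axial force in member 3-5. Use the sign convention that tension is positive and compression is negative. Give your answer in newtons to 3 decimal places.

-172.050

N=7 nodes, M=11 members, R=3 reactions → 2N=14, M+R=14
member 0 (0-1): L=5.9664, (cx,cy)=(0.2414,0.9704)
member 1 (0-2): L=2.7520, (cx,cy)=(1.0000,0.0000)
member 2 (1-2): L=5.9368, (cx,cy)=(0.2210,-0.9753)
member 3 (1-3): L=3.3343, (cx,cy)=(0.9339,0.3575)
member 4 (2-3): L=7.2108, (cx,cy)=(0.2499,0.9683)
member 5 (2-4): L=2.9940, (cx,cy)=(1.0000,0.0000)
member 6 (3-4): L=7.0830, (cx,cy)=(0.1683,-0.9857)
member 7 (3-5): L=2.7821, (cx,cy)=(0.9845,-0.1754)
member 8 (4-5): L=6.6757, (cx,cy)=(0.2317,0.9728)
member 9 (4-6): L=2.9540, (cx,cy)=(1.0000,0.0000)
member 10 (5-6): L=6.6447, (cx,cy)=(0.2117,-0.9773)
solve A·x = −loads:
  F[0-1] = -5463.1541 N (compression)
  F[0-2] = -949.9450 N (compression)
  F[1-2] = +2497.2090 N (tension)
  F[1-3] = +970.5841 N (tension)
  F[2-3] = -2515.2729 N (compression)
  F[2-4] = +230.5003 N (tension)
  F[3-4] = -363.1715 N (compression)
  F[3-5] = -172.0497 N (compression)
  F[4-5] = +368.0094 N (tension)
  F[4-6] = +84.1015 N (tension)
  F[5-6] = -397.1764 N (compression)
  Rx@0 = +2268.4900 N
  Ry@0 = +5301.6499 N
  Ry@6 = +388.1701 N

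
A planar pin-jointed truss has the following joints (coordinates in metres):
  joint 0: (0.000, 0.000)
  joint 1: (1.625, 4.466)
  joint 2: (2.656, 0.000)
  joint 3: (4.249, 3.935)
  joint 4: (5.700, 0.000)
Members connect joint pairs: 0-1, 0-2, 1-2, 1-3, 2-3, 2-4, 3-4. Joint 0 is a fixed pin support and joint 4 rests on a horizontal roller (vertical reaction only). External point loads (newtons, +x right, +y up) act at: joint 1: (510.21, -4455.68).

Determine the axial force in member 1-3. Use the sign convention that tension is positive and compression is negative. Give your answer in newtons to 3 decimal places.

-1218.257

N=5 nodes, M=7 members, R=3 reactions → 2N=10, M+R=10
member 0 (0-1): L=4.7524, (cx,cy)=(0.3419,0.9397)
member 1 (0-2): L=2.6560, (cx,cy)=(1.0000,0.0000)
member 2 (1-2): L=4.5835, (cx,cy)=(0.2249,-0.9744)
member 3 (1-3): L=2.6772, (cx,cy)=(0.9801,-0.1983)
member 4 (2-3): L=4.2452, (cx,cy)=(0.3752,0.9269)
member 5 (2-4): L=3.0440, (cx,cy)=(1.0000,0.0000)
member 6 (3-4): L=4.1940, (cx,cy)=(0.3460,-0.9382)
solve A·x = −loads:
  F[0-1] = -2964.3395 N (compression)
  F[0-2] = +1523.8033 N (tension)
  F[1-2] = -1465.9498 N (compression)
  F[1-3] = -1218.2572 N (compression)
  F[2-3] = +1540.9888 N (tension)
  F[2-4] = +615.8043 N (tension)
  F[3-4] = -1779.9327 N (compression)
  Rx@0 = -510.2100 N
  Ry@0 = +2785.6663 N
  Ry@4 = +1670.0137 N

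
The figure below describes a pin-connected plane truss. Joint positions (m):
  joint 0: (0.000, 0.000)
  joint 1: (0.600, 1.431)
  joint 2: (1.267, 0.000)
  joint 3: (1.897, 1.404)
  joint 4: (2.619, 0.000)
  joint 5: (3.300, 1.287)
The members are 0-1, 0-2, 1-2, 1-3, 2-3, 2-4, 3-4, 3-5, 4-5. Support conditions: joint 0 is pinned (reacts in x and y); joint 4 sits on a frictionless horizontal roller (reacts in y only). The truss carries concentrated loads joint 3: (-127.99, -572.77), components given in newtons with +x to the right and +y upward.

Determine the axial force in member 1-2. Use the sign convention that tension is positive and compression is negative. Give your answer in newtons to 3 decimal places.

N=6 nodes, M=9 members, R=3 reactions → 2N=12, M+R=12
member 0 (0-1): L=1.5517, (cx,cy)=(0.3867,0.9222)
member 1 (0-2): L=1.2670, (cx,cy)=(1.0000,0.0000)
member 2 (1-2): L=1.5788, (cx,cy)=(0.4225,-0.9064)
member 3 (1-3): L=1.2973, (cx,cy)=(0.9998,-0.0208)
member 4 (2-3): L=1.5389, (cx,cy)=(0.4094,0.9124)
member 5 (2-4): L=1.3520, (cx,cy)=(1.0000,0.0000)
member 6 (3-4): L=1.5788, (cx,cy)=(0.4573,-0.8893)
member 7 (3-5): L=1.4079, (cx,cy)=(0.9965,-0.0831)
member 8 (4-5): L=1.4561, (cx,cy)=(0.4677,0.8839)
solve A·x = −loads:
  F[0-1] = -245.6181 N (compression)
  F[0-2] = -33.0159 N (compression)
  F[1-2] = +254.5618 N (tension)
  F[1-3] = -202.5625 N (compression)
  F[2-3] = -252.8929 N (compression)
  F[2-4] = +178.0609 N (tension)
  F[3-4] = -389.3578 N (compression)
  F[3-5] = -0.0000 N (compression)
  F[4-5] = +0.0000 N (tension)
  Rx@0 = +127.9900 N
  Ry@0 = +226.5131 N
  Ry@4 = +346.2569 N

254.562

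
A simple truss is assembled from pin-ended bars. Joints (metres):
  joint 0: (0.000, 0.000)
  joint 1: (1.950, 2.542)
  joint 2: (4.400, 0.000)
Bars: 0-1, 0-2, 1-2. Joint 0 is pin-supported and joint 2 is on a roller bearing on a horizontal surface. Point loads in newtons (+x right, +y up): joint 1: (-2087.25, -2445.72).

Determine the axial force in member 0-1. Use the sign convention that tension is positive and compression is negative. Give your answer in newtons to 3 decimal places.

-3236.158

N=3 nodes, M=3 members, R=3 reactions → 2N=6, M+R=6
member 0 (0-1): L=3.2038, (cx,cy)=(0.6087,0.7934)
member 1 (0-2): L=4.4000, (cx,cy)=(1.0000,0.0000)
member 2 (1-2): L=3.5305, (cx,cy)=(0.6940,-0.7200)
solve A·x = −loads:
  F[0-1] = -3236.1579 N (compression)
  F[0-2] = -117.5485 N (compression)
  F[1-2] = +169.3887 N (tension)
  Rx@0 = +2087.2500 N
  Ry@0 = +2567.6826 N
  Ry@2 = -121.9626 N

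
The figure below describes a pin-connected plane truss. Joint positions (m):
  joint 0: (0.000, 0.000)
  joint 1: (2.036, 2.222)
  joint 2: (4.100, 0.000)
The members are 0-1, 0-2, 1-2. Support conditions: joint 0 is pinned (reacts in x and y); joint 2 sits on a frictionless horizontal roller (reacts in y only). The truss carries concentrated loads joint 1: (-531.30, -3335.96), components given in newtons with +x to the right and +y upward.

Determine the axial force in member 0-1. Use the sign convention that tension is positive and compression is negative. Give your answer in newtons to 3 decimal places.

N=3 nodes, M=3 members, R=3 reactions → 2N=6, M+R=6
member 0 (0-1): L=3.0137, (cx,cy)=(0.6756,0.7373)
member 1 (0-2): L=4.1000, (cx,cy)=(1.0000,0.0000)
member 2 (1-2): L=3.0327, (cx,cy)=(0.6806,-0.7327)
solve A·x = −loads:
  F[0-1] = -2668.2917 N (compression)
  F[0-2] = +1271.3295 N (tension)
  F[1-2] = -1868.0155 N (compression)
  Rx@0 = +531.3000 N
  Ry@0 = +1967.3098 N
  Ry@2 = +1368.6502 N

-2668.292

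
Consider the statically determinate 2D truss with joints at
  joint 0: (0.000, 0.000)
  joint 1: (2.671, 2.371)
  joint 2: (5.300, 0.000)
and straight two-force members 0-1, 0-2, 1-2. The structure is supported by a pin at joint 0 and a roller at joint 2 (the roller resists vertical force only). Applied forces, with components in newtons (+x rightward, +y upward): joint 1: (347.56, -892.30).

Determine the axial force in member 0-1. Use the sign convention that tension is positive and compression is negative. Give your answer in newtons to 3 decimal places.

-432.517

N=3 nodes, M=3 members, R=3 reactions → 2N=6, M+R=6
member 0 (0-1): L=3.5715, (cx,cy)=(0.7479,0.6639)
member 1 (0-2): L=5.3000, (cx,cy)=(1.0000,0.0000)
member 2 (1-2): L=3.5402, (cx,cy)=(0.7426,-0.6697)
solve A·x = −loads:
  F[0-1] = -432.5169 N (compression)
  F[0-2] = +671.0209 N (tension)
  F[1-2] = -903.6034 N (compression)
  Rx@0 = -347.5600 N
  Ry@0 = +287.1306 N
  Ry@2 = +605.1694 N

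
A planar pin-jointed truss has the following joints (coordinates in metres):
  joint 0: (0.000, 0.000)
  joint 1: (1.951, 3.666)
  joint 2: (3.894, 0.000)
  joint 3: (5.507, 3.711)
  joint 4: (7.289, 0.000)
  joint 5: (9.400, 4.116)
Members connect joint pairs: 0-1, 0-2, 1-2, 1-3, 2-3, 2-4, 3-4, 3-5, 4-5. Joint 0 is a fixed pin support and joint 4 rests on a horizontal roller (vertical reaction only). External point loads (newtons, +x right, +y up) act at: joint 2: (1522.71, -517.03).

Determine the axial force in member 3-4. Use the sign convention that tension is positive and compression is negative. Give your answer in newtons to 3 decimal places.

N=6 nodes, M=9 members, R=3 reactions → 2N=12, M+R=12
member 0 (0-1): L=4.1528, (cx,cy)=(0.4698,0.8828)
member 1 (0-2): L=3.8940, (cx,cy)=(1.0000,0.0000)
member 2 (1-2): L=4.1491, (cx,cy)=(0.4683,-0.8836)
member 3 (1-3): L=3.5563, (cx,cy)=(0.9999,0.0127)
member 4 (2-3): L=4.0464, (cx,cy)=(0.3986,0.9171)
member 5 (2-4): L=3.3950, (cx,cy)=(1.0000,0.0000)
member 6 (3-4): L=4.1167, (cx,cy)=(0.4329,-0.9015)
member 7 (3-5): L=3.9140, (cx,cy)=(0.9946,0.1035)
member 8 (4-5): L=4.6258, (cx,cy)=(0.4564,0.8898)
solve A·x = −loads:
  F[0-1] = -272.7965 N (compression)
  F[0-2] = +1650.8700 N (tension)
  F[1-2] = +268.9109 N (tension)
  F[1-3] = -254.1106 N (compression)
  F[2-3] = +304.6823 N (tension)
  F[2-4] = +132.6357 N (tension)
  F[3-4] = -306.4078 N (compression)
  F[3-5] = -0.0000 N (compression)
  F[4-5] = -0.0000 N (compression)
  Rx@0 = -1522.7100 N
  Ry@0 = +240.8172 N
  Ry@4 = +276.2128 N

-306.408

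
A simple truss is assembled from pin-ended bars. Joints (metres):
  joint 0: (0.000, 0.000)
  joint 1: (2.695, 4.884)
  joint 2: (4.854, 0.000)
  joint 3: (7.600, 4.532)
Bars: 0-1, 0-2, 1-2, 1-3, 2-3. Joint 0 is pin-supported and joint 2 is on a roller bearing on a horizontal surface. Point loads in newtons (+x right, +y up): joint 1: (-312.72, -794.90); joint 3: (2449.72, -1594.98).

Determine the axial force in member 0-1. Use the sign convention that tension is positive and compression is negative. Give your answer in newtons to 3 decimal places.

2879.689

N=4 nodes, M=5 members, R=3 reactions → 2N=8, M+R=8
member 0 (0-1): L=5.5782, (cx,cy)=(0.4831,0.8755)
member 1 (0-2): L=4.8540, (cx,cy)=(1.0000,0.0000)
member 2 (1-2): L=5.3399, (cx,cy)=(0.4043,-0.9146)
member 3 (1-3): L=4.9176, (cx,cy)=(0.9974,-0.0716)
member 4 (2-3): L=5.2990, (cx,cy)=(0.5182,0.8553)
solve A·x = −loads:
  F[0-1] = +2879.6891 N (tension)
  F[0-2] = +745.7373 N (tension)
  F[1-2] = -3882.6452 N (compression)
  F[1-3] = +3282.2067 N (tension)
  F[2-3] = -1590.2202 N (compression)
  Rx@0 = -2137.0000 N
  Ry@0 = -2521.3087 N
  Ry@2 = +4911.1887 N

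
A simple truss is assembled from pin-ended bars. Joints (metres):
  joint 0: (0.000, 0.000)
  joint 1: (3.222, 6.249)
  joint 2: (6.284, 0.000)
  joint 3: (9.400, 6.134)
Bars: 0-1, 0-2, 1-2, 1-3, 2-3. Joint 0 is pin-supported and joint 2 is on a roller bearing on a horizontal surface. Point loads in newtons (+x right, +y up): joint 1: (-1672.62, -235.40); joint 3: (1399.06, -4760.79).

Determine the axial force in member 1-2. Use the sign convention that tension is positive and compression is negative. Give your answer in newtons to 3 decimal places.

N=4 nodes, M=5 members, R=3 reactions → 2N=8, M+R=8
member 0 (0-1): L=7.0307, (cx,cy)=(0.4583,0.8888)
member 1 (0-2): L=6.2840, (cx,cy)=(1.0000,0.0000)
member 2 (1-2): L=6.9589, (cx,cy)=(0.4400,-0.8980)
member 3 (1-3): L=6.1791, (cx,cy)=(0.9998,-0.0186)
member 4 (2-3): L=6.8801, (cx,cy)=(0.4529,0.8916)
solve A·x = −loads:
  F[0-1] = +2192.0899 N (tension)
  F[0-2] = -1278.1363 N (compression)
  F[1-2] = -2510.2137 N (compression)
  F[1-3] = +3782.3809 N (tension)
  F[2-3] = -5260.8844 N (compression)
  Rx@0 = +273.5600 N
  Ry@0 = -1948.3543 N
  Ry@2 = +6944.5443 N

-2510.214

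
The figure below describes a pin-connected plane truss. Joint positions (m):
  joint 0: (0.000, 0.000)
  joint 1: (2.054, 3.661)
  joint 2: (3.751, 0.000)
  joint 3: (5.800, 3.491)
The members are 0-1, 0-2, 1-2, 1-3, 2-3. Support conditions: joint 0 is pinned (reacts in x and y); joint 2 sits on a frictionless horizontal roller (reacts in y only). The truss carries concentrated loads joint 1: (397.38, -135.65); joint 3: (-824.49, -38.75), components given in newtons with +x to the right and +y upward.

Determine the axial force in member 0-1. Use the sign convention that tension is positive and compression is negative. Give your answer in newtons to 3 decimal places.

-481.241

N=4 nodes, M=5 members, R=3 reactions → 2N=8, M+R=8
member 0 (0-1): L=4.1978, (cx,cy)=(0.4893,0.8721)
member 1 (0-2): L=3.7510, (cx,cy)=(1.0000,0.0000)
member 2 (1-2): L=4.0352, (cx,cy)=(0.4206,-0.9073)
member 3 (1-3): L=3.7499, (cx,cy)=(0.9990,-0.0453)
member 4 (2-3): L=4.0479, (cx,cy)=(0.5062,0.8624)
solve A·x = −loads:
  F[0-1] = -481.2407 N (compression)
  F[0-2] = -191.6391 N (compression)
  F[1-2] = +352.1427 N (tension)
  F[1-3] = -781.7485 N (compression)
  F[2-3] = -86.0258 N (compression)
  Rx@0 = +427.1100 N
  Ry@0 = +419.6976 N
  Ry@2 = -245.2976 N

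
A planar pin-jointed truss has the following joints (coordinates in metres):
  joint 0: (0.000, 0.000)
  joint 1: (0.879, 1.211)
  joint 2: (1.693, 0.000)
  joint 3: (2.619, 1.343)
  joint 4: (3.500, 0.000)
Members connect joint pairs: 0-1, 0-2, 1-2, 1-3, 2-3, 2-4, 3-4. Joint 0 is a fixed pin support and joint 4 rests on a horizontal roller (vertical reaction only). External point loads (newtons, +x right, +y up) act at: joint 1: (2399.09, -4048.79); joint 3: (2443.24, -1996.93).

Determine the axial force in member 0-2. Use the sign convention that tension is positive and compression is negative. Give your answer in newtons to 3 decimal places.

N=5 nodes, M=7 members, R=3 reactions → 2N=10, M+R=10
member 0 (0-1): L=1.4964, (cx,cy)=(0.5874,0.8093)
member 1 (0-2): L=1.6930, (cx,cy)=(1.0000,0.0000)
member 2 (1-2): L=1.4591, (cx,cy)=(0.5579,-0.8299)
member 3 (1-3): L=1.7450, (cx,cy)=(0.9971,0.0756)
member 4 (2-3): L=1.6313, (cx,cy)=(0.5676,0.8233)
member 5 (2-4): L=1.8070, (cx,cy)=(1.0000,0.0000)
member 6 (3-4): L=1.6062, (cx,cy)=(0.5485,-0.8361)
solve A·x = −loads:
  F[0-1] = -2183.4463 N (compression)
  F[0-2] = +6124.9223 N (tension)
  F[1-2] = -2936.1338 N (compression)
  F[1-3] = -2049.6053 N (compression)
  F[2-3] = +2959.8987 N (tension)
  F[2-4] = +2806.7952 N (tension)
  F[3-4] = -5117.1563 N (compression)
  Rx@0 = -4842.3300 N
  Ry@0 = +1767.0299 N
  Ry@4 = +4278.6901 N

6124.922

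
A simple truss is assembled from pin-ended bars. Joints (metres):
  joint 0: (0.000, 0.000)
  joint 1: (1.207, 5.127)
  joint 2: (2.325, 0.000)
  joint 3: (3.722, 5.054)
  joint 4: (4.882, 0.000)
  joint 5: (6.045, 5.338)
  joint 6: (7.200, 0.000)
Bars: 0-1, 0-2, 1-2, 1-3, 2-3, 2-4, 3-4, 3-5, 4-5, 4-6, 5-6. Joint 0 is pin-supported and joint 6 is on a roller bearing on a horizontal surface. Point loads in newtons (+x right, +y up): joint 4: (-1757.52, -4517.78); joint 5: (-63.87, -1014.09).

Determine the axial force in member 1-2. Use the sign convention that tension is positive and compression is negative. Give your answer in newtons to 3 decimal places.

1726.185

N=7 nodes, M=11 members, R=3 reactions → 2N=14, M+R=14
member 0 (0-1): L=5.2672, (cx,cy)=(0.2292,0.9734)
member 1 (0-2): L=2.3250, (cx,cy)=(1.0000,0.0000)
member 2 (1-2): L=5.2475, (cx,cy)=(0.2131,-0.9770)
member 3 (1-3): L=2.5161, (cx,cy)=(0.9996,-0.0290)
member 4 (2-3): L=5.2435, (cx,cy)=(0.2664,0.9639)
member 5 (2-4): L=2.5570, (cx,cy)=(1.0000,0.0000)
member 6 (3-4): L=5.1854, (cx,cy)=(0.2237,-0.9747)
member 7 (3-5): L=2.3403, (cx,cy)=(0.9926,0.1214)
member 8 (4-5): L=5.4632, (cx,cy)=(0.2129,0.9771)
member 9 (4-6): L=2.3180, (cx,cy)=(1.0000,0.0000)
member 10 (5-6): L=5.4615, (cx,cy)=(0.2115,-0.9774)
solve A·x = −loads:
  F[0-1] = -1710.0073 N (compression)
  F[0-2] = -1429.5320 N (compression)
  F[1-2] = +1726.1852 N (tension)
  F[1-3] = -759.9496 N (compression)
  F[2-3] = -1749.7973 N (compression)
  F[2-4] = -595.5723 N (compression)
  F[3-4] = +1511.6079 N (tension)
  F[3-5] = -1575.6156 N (compression)
  F[4-5] = +3115.9010 N (tension)
  F[4-6] = +836.7943 N (tension)
  F[5-6] = -3956.8608 N (compression)
  Rx@0 = +1821.3900 N
  Ry@0 = +1664.5036 N
  Ry@6 = +3867.3664 N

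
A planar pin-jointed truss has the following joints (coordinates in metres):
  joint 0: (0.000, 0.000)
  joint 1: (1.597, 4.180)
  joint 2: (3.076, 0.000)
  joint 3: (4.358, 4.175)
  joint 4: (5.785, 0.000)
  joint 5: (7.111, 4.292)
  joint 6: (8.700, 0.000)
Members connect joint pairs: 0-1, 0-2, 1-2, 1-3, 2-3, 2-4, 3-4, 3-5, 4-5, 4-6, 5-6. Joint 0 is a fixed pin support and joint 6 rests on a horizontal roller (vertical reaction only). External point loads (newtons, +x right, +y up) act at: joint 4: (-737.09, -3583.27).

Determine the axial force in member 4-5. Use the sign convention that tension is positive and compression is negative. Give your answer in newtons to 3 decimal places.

N=7 nodes, M=11 members, R=3 reactions → 2N=14, M+R=14
member 0 (0-1): L=4.4747, (cx,cy)=(0.3569,0.9341)
member 1 (0-2): L=3.0760, (cx,cy)=(1.0000,0.0000)
member 2 (1-2): L=4.4339, (cx,cy)=(0.3336,-0.9427)
member 3 (1-3): L=2.7610, (cx,cy)=(1.0000,-0.0018)
member 4 (2-3): L=4.3674, (cx,cy)=(0.2935,0.9559)
member 5 (2-4): L=2.7090, (cx,cy)=(1.0000,0.0000)
member 6 (3-4): L=4.4121, (cx,cy)=(0.3234,-0.9463)
member 7 (3-5): L=2.7555, (cx,cy)=(0.9991,0.0425)
member 8 (4-5): L=4.4922, (cx,cy)=(0.2952,0.9554)
member 9 (4-6): L=2.9150, (cx,cy)=(1.0000,0.0000)
member 10 (5-6): L=4.5767, (cx,cy)=(0.3472,-0.9378)
solve A·x = −loads:
  F[0-1] = -1285.2424 N (compression)
  F[0-2] = -278.3913 N (compression)
  F[1-2] = +1275.2382 N (tension)
  F[1-3] = -884.0727 N (compression)
  F[2-3] = -1257.6034 N (compression)
  F[2-4] = +516.1365 N (tension)
  F[3-4] = +1195.1478 N (tension)
  F[3-5] = -1641.2486 N (compression)
  F[4-5] = +2566.7269 N (tension)
  F[4-6] = +882.1203 N (tension)
  F[5-6] = -2540.7176 N (compression)
  Rx@0 = +737.0900 N
  Ry@0 = +1200.6014 N
  Ry@6 = +2382.6686 N

2566.727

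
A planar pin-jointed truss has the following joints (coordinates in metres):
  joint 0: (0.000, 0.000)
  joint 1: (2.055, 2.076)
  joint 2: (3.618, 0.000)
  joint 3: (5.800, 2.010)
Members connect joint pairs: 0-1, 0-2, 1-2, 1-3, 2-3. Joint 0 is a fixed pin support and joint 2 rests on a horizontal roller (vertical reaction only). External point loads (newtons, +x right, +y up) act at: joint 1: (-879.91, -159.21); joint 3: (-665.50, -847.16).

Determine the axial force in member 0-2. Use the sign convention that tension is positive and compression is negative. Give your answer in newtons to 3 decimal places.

-1117.311

N=4 nodes, M=5 members, R=3 reactions → 2N=8, M+R=8
member 0 (0-1): L=2.9211, (cx,cy)=(0.7035,0.7107)
member 1 (0-2): L=3.6180, (cx,cy)=(1.0000,0.0000)
member 2 (1-2): L=2.5986, (cx,cy)=(0.6015,-0.7989)
member 3 (1-3): L=3.7456, (cx,cy)=(0.9998,-0.0176)
member 4 (2-3): L=2.9667, (cx,cy)=(0.7355,0.6775)
solve A·x = −loads:
  F[0-1] = -608.5248 N (compression)
  F[0-2] = -1117.3109 N (compression)
  F[1-2] = +336.5529 N (tension)
  F[1-3] = +249.4209 N (tension)
  F[2-3] = -1243.8900 N (compression)
  Rx@0 = +1545.4100 N
  Ry@0 = +432.4738 N
  Ry@2 = +573.8962 N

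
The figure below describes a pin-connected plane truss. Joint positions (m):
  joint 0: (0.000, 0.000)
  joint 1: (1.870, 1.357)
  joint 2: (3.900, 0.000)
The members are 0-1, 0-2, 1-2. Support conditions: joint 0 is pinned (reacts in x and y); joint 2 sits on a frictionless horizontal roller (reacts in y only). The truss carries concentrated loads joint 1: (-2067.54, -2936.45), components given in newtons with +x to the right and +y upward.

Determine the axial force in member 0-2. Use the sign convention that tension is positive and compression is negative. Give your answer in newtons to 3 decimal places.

1030.097

N=3 nodes, M=3 members, R=3 reactions → 2N=6, M+R=6
member 0 (0-1): L=2.3105, (cx,cy)=(0.8094,0.5873)
member 1 (0-2): L=3.9000, (cx,cy)=(1.0000,0.0000)
member 2 (1-2): L=2.4418, (cx,cy)=(0.8314,-0.5557)
solve A·x = −loads:
  F[0-1] = -3827.2996 N (compression)
  F[0-2] = +1030.0974 N (tension)
  F[1-2] = -1239.0561 N (compression)
  Rx@0 = +2067.5400 N
  Ry@0 = +2247.8578 N
  Ry@2 = +688.5922 N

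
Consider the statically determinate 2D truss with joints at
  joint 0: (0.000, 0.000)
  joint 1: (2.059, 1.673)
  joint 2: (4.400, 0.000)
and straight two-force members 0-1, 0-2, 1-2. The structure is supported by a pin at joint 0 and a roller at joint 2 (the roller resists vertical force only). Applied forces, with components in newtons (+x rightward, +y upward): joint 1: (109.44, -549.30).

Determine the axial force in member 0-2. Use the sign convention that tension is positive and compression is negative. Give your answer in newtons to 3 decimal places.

N=3 nodes, M=3 members, R=3 reactions → 2N=6, M+R=6
member 0 (0-1): L=2.6530, (cx,cy)=(0.7761,0.6306)
member 1 (0-2): L=4.4000, (cx,cy)=(1.0000,0.0000)
member 2 (1-2): L=2.8774, (cx,cy)=(0.8136,-0.5814)
solve A·x = −loads:
  F[0-1] = -397.4592 N (compression)
  F[0-2] = +417.9091 N (tension)
  F[1-2] = -513.6589 N (compression)
  Rx@0 = -109.4400 N
  Ry@0 = +250.6405 N
  Ry@2 = +298.6595 N

417.909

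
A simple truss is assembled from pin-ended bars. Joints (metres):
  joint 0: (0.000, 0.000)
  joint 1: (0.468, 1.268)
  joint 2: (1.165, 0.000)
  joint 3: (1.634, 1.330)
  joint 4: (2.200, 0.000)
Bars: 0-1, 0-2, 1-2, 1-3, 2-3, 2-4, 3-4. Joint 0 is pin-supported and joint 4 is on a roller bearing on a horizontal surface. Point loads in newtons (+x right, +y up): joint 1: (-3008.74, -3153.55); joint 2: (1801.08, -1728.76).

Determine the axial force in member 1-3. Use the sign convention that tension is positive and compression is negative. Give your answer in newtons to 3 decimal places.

117.401

N=5 nodes, M=7 members, R=3 reactions → 2N=10, M+R=10
member 0 (0-1): L=1.3516, (cx,cy)=(0.3463,0.9381)
member 1 (0-2): L=1.1650, (cx,cy)=(1.0000,0.0000)
member 2 (1-2): L=1.4469, (cx,cy)=(0.4817,-0.8763)
member 3 (1-3): L=1.1676, (cx,cy)=(0.9986,0.0531)
member 4 (2-3): L=1.4103, (cx,cy)=(0.3326,0.9431)
member 5 (2-4): L=1.0350, (cx,cy)=(1.0000,0.0000)
member 6 (3-4): L=1.4454, (cx,cy)=(0.3916,-0.9201)
solve A·x = −loads:
  F[0-1] = -5361.8124 N (compression)
  F[0-2] = +648.8883 N (tension)
  F[1-2] = +2148.5210 N (tension)
  F[1-3] = +117.4008 N (tension)
  F[2-3] = -163.3570 N (compression)
  F[2-4] = -62.9091 N (compression)
  F[3-4] = +160.6545 N (tension)
  Rx@0 = +1207.6600 N
  Ry@0 = +5030.1352 N
  Ry@4 = -147.8252 N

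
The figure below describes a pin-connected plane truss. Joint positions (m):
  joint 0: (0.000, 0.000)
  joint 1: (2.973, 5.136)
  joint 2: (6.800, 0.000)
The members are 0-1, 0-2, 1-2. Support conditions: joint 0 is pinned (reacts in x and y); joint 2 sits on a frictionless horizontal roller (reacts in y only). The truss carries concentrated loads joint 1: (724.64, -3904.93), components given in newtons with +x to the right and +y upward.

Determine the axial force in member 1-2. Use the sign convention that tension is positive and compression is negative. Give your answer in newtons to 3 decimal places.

N=3 nodes, M=3 members, R=3 reactions → 2N=6, M+R=6
member 0 (0-1): L=5.9344, (cx,cy)=(0.5010,0.8655)
member 1 (0-2): L=6.8000, (cx,cy)=(1.0000,0.0000)
member 2 (1-2): L=6.4050, (cx,cy)=(0.5975,-0.8019)
solve A·x = −loads:
  F[0-1] = -1906.9092 N (compression)
  F[0-2] = +1679.9567 N (tension)
  F[1-2] = -2811.6475 N (compression)
  Rx@0 = -724.6400 N
  Ry@0 = +1650.3553 N
  Ry@2 = +2254.5747 N

-2811.647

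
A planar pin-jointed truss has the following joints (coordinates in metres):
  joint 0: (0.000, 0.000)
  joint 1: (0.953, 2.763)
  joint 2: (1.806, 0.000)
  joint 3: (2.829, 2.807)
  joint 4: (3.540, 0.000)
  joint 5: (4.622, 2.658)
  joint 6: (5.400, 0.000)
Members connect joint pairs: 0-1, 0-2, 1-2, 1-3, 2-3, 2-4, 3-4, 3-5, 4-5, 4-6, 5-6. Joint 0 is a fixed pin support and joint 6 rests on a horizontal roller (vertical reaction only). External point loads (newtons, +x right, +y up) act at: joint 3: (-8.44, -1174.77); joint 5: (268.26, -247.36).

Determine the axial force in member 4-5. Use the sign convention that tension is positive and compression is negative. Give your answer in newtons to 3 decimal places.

N=7 nodes, M=11 members, R=3 reactions → 2N=14, M+R=14
member 0 (0-1): L=2.9227, (cx,cy)=(0.3261,0.9453)
member 1 (0-2): L=1.8060, (cx,cy)=(1.0000,0.0000)
member 2 (1-2): L=2.8917, (cx,cy)=(0.2950,-0.9555)
member 3 (1-3): L=1.8765, (cx,cy)=(0.9997,0.0234)
member 4 (2-3): L=2.9876, (cx,cy)=(0.3424,0.9395)
member 5 (2-4): L=1.7340, (cx,cy)=(1.0000,0.0000)
member 6 (3-4): L=2.8956, (cx,cy)=(0.2455,-0.9694)
member 7 (3-5): L=1.7992, (cx,cy)=(0.9966,-0.0828)
member 8 (4-5): L=2.8698, (cx,cy)=(0.3770,0.9262)
member 9 (4-6): L=1.8600, (cx,cy)=(1.0000,0.0000)
member 10 (5-6): L=2.7695, (cx,cy)=(0.2809,-0.9597)
solve A·x = −loads:
  F[0-1] = -494.3187 N (compression)
  F[0-2] = +420.9998 N (tension)
  F[1-2] = +481.6217 N (tension)
  F[1-3] = -303.3343 N (compression)
  F[2-3] = -489.7994 N (compression)
  F[2-4] = +730.7854 N (tension)
  F[3-4] = -704.9987 N (compression)
  F[3-5] = -290.4169 N (compression)
  F[4-5] = +737.8705 N (tension)
  F[4-6] = +279.4791 N (tension)
  F[5-6] = -994.8886 N (compression)
  Rx@0 = -259.8200 N
  Ry@0 = +467.3029 N
  Ry@6 = +954.8271 N

737.871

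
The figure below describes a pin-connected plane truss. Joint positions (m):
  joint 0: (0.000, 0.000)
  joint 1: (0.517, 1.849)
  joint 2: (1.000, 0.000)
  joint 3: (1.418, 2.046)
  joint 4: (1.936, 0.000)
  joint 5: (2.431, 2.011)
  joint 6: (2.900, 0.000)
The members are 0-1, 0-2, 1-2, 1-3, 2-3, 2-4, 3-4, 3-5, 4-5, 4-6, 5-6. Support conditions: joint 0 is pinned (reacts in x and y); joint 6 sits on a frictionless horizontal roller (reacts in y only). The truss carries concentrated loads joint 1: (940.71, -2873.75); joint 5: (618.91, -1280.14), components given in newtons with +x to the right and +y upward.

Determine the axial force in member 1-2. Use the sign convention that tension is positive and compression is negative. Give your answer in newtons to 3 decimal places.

N=7 nodes, M=11 members, R=3 reactions → 2N=14, M+R=14
member 0 (0-1): L=1.9199, (cx,cy)=(0.2693,0.9631)
member 1 (0-2): L=1.0000, (cx,cy)=(1.0000,0.0000)
member 2 (1-2): L=1.9110, (cx,cy)=(0.2527,-0.9675)
member 3 (1-3): L=0.9223, (cx,cy)=(0.9769,0.2136)
member 4 (2-3): L=2.0883, (cx,cy)=(0.2002,0.9798)
member 5 (2-4): L=0.9360, (cx,cy)=(1.0000,0.0000)
member 6 (3-4): L=2.1106, (cx,cy)=(0.2454,-0.9694)
member 7 (3-5): L=1.0136, (cx,cy)=(0.9994,-0.0345)
member 8 (4-5): L=2.0710, (cx,cy)=(0.2390,0.9710)
member 9 (4-6): L=0.9640, (cx,cy)=(1.0000,0.0000)
member 10 (5-6): L=2.0650, (cx,cy)=(0.2271,-0.9739)
solve A·x = −loads:
  F[0-1] = -1598.5415 N (compression)
  F[0-2] = +1990.0787 N (tension)
  F[1-2] = -1597.6392 N (compression)
  F[1-3] = -990.2325 N (compression)
  F[2-3] = +1577.6997 N (tension)
  F[2-4] = +1270.4866 N (tension)
  F[3-4] = -1365.0725 N (compression)
  F[3-5] = -316.7315 N (compression)
  F[4-5] = +1362.8188 N (tension)
  F[4-6] = +609.7225 N (tension)
  F[5-6] = -2684.5541 N (compression)
  Rx@0 = -1559.6200 N
  Ry@0 = +1539.4935 N
  Ry@6 = +2614.3965 N

-1597.639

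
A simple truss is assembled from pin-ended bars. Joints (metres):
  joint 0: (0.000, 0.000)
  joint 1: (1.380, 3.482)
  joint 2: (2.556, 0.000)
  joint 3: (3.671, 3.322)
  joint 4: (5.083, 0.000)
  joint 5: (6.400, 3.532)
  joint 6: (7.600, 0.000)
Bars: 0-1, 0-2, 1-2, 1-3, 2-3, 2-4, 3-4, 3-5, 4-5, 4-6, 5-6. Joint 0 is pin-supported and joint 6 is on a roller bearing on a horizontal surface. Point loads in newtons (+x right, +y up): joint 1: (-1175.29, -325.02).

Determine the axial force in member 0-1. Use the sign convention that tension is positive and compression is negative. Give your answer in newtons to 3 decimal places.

-865.348

N=7 nodes, M=11 members, R=3 reactions → 2N=14, M+R=14
member 0 (0-1): L=3.7455, (cx,cy)=(0.3684,0.9297)
member 1 (0-2): L=2.5560, (cx,cy)=(1.0000,0.0000)
member 2 (1-2): L=3.6752, (cx,cy)=(0.3200,-0.9474)
member 3 (1-3): L=2.2966, (cx,cy)=(0.9976,-0.0697)
member 4 (2-3): L=3.5041, (cx,cy)=(0.3182,0.9480)
member 5 (2-4): L=2.5270, (cx,cy)=(1.0000,0.0000)
member 6 (3-4): L=3.6096, (cx,cy)=(0.3912,-0.9203)
member 7 (3-5): L=2.7371, (cx,cy)=(0.9971,0.0767)
member 8 (4-5): L=3.7696, (cx,cy)=(0.3494,0.9370)
member 9 (4-6): L=2.5170, (cx,cy)=(1.0000,0.0000)
member 10 (5-6): L=3.7303, (cx,cy)=(0.3217,-0.9468)
solve A·x = −loads:
  F[0-1] = -865.3485 N (compression)
  F[0-2] = -856.4586 N (compression)
  F[1-2] = +453.6246 N (tension)
  F[1-3] = +713.0403 N (tension)
  F[2-3] = -453.3372 N (compression)
  F[2-4] = -567.0576 N (compression)
  F[3-4] = +550.3765 N (tension)
  F[3-5] = +352.8036 N (tension)
  F[4-5] = -540.5872 N (compression)
  F[4-6] = -162.8941 N (compression)
  F[5-6] = +506.3678 N (tension)
  Rx@0 = +1175.2900 N
  Ry@0 = +804.4716 N
  Ry@6 = -479.4516 N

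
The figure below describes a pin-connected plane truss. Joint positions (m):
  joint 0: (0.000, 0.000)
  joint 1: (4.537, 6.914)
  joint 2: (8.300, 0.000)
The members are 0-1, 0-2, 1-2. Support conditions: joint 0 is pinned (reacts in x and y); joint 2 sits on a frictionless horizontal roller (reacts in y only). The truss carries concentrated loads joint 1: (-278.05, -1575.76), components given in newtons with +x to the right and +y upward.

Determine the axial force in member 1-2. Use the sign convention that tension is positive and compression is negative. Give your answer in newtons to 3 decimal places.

N=3 nodes, M=3 members, R=3 reactions → 2N=6, M+R=6
member 0 (0-1): L=8.2697, (cx,cy)=(0.5486,0.8361)
member 1 (0-2): L=8.3000, (cx,cy)=(1.0000,0.0000)
member 2 (1-2): L=7.8717, (cx,cy)=(0.4780,-0.8783)
solve A·x = −loads:
  F[0-1] = -1131.5227 N (compression)
  F[0-2] = +342.7373 N (tension)
  F[1-2] = -716.9608 N (compression)
  Rx@0 = +278.0500 N
  Ry@0 = +946.0268 N
  Ry@2 = +629.7332 N

-716.961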